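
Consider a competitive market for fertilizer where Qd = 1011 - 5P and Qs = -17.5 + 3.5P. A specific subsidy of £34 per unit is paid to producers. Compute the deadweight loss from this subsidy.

Pre-subsidy: 1011 - 5P = -17.5 + 3.5P gives P* = 121, Q* = 406.
With the subsidy, sellers receive Ps = Pb + 34 for each unit, where Pb is the price buyers pay.
Supply in terms of Pb becomes Qs = -17.5 + 3.5(Pb + 34) = 101.5 + 3.5Pb. Setting this equal to demand: 1011 - 5Pb = 101.5 + 3.5Pb, so Pb = 107.
Sellers receive Ps = 107 + 34 = 141; Q' = 1011 − 5·107 = 476.
The subsidy expands output by 476 − 406 = 70 past the efficient level; on those units the gap between marginal cost and willingness to pay runs from 0 up to 34.
DWL = ½ × 34 × 70 = 1190.

Deadweight loss = £1190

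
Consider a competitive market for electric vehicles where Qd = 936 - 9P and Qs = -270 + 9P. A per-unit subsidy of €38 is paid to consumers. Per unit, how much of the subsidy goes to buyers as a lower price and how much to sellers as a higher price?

Pre-subsidy: 936 - 9P = -270 + 9P gives P* = 67, Q* = 333.
With the rebate, buyers effectively pay Pb = Ps − 38, where Ps is the price sellers receive.
Demand in terms of Ps becomes Qd = 936 − 9(Ps − 38) = 1278 - 9Ps. Setting this equal to supply: 1278 - 9Ps = -270 + 9Ps, so Ps = 86.
Buyers pay Pb = 86 − 38 = 48; Q' = -270 + 9·86 = 504.
Buyers' price falls by P* − Pb = 67 − 48 = 19; sellers' price rises by Ps − P* = 86 − 67 = 19.

Buyers gain €19 per unit; sellers gain €19 per unit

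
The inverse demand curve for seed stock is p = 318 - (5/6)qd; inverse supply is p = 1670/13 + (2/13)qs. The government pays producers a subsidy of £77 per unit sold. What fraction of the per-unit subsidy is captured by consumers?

Pre-subsidy: 318 - (5/6)q = 1670/13 + (2/13)q gives q* = 192 and p* = 158.
With the subsidy, sellers receive ps = pb + 77 for each unit, where pb is the price buyers pay.
On the curves, pb = 318 - (5/6)q and ps = 1670/13 + (2/13)q; the wedge ps − pb = 77 gives 1670/13 + (2/13)q − (318 - (5/6)q) = 77, so q' = 270.
Then pb = 318 − (5/6)·270 = 93 and ps = 1670/13 + (2/13)·270 = 170.
Buyers' price falls by p* − pb = 158 − 93 = 65; sellers' price rises by ps − p* = 170 − 158 = 12.
So consumers capture 65/77 = 65/77 of each unit of subsidy.

Consumer share = 65/77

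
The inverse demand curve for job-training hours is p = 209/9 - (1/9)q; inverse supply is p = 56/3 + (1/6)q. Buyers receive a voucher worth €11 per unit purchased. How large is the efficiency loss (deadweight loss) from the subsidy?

Deadweight loss = €217.8

Pre-subsidy: 209/9 - (1/9)q = 56/3 + (1/6)q gives q* = 16.4 and p* = 21.4.
With the rebate, buyers effectively pay pb = ps − 11, where ps is the price sellers receive.
On the curves, pb = 209/9 - (1/9)q and ps = 56/3 + (1/6)q; the wedge ps − pb = 11 gives 56/3 + (1/6)q − (209/9 - (1/9)q) = 11, so q' = 56.
Then pb = 209/9 − (1/9)·56 = 17 and ps = 56/3 + (1/6)·56 = 28.
The subsidy expands output by 56 − 16.4 = 39.6 past the efficient level; on those units the gap between marginal cost and willingness to pay runs from 0 up to 11.
DWL = ½ × 11 × 39.6 = 217.8.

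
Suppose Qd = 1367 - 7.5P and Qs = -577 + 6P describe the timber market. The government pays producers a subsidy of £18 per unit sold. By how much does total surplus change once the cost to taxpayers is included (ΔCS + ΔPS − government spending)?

Pre-subsidy: 1367 - 7.5P = -577 + 6P gives P* = 144, Q* = 287.
With the subsidy, sellers receive Ps = Pb + 18 for each unit, where Pb is the price buyers pay.
Supply in terms of Pb becomes Qs = -577 + 6(Pb + 18) = -469 + 6Pb. Setting this equal to demand: 1367 - 7.5Pb = -469 + 6Pb, so Pb = 136.
Sellers receive Ps = 136 + 18 = 154; Q' = 1367 − 7.5·136 = 347.
ΔCS = ½(287 + 347)(144 − 136) = 2536; ΔPS = ½(287 + 347)(154 − 144) = 3170.
Government spending = 18 × 347 = 6246.
Net change = 2536 + 3170 − 6246 = -540. The loss equals the DWL triangle ½·18·60.

Net change in total surplus = -£540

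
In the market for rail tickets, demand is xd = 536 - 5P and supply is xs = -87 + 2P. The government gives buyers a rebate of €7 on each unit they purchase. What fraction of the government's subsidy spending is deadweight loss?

Pre-subsidy: 536 - 5P = -87 + 2P gives P* = 89, x* = 91.
With the rebate, buyers effectively pay Pb = Ps − 7, where Ps is the price sellers receive.
Demand in terms of Ps becomes xd = 536 − 5(Ps − 7) = 571 - 5Ps. Setting this equal to supply: 571 - 5Ps = -87 + 2Ps, so Ps = 94.
Buyers pay Pb = 94 − 7 = 87; x' = -87 + 2·94 = 101.
ΔCS = ½(91 + 101)(89 − 87) = 192; ΔPS = ½(91 + 101)(94 − 89) = 480.
Government spending = 7 × 101 = 707.
DWL = ½ × 7 × (101 − 91) = 35; fraction = 35 / 707 = 5/101.

DWL / government spending = 5/101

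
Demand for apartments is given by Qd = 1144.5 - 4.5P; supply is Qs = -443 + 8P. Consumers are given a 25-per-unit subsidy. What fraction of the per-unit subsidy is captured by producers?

Pre-subsidy: 1144.5 - 4.5P = -443 + 8P gives P* = 127, Q* = 573.
With the rebate, buyers effectively pay Pb = Ps − 25, where Ps is the price sellers receive.
Demand in terms of Ps becomes Qd = 1144.5 − 4.5(Ps − 25) = 1257 - 4.5Ps. Setting this equal to supply: 1257 - 4.5Ps = -443 + 8Ps, so Ps = 136.
Buyers pay Pb = 136 − 25 = 111; Q' = -443 + 8·136 = 645.
Buyers' price falls by P* − Pb = 127 − 111 = 16; sellers' price rises by Ps − P* = 136 − 127 = 9.
So producers capture 9/25 = 0.36 of each unit of subsidy.

Producer share = 0.36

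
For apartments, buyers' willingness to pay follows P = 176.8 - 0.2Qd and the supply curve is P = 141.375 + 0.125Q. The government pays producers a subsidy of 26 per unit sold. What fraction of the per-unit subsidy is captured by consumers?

Consumer share = 8/13

Pre-subsidy: 176.8 - 0.2Q = 141.375 + 0.125Q gives Q* = 109 and P* = 155.
With the subsidy, sellers receive Ps = Pb + 26 for each unit, where Pb is the price buyers pay.
On the curves, Pb = 176.8 - 0.2Q and Ps = 141.375 + 0.125Q; the wedge Ps − Pb = 26 gives 141.375 + 0.125Q − (176.8 - 0.2Q) = 26, so Q' = 189.
Then Pb = 176.8 − 0.2·189 = 139 and Ps = 141.375 + 0.125·189 = 165.
Buyers' price falls by P* − Pb = 155 − 139 = 16; sellers' price rises by Ps − P* = 165 − 155 = 10.
So consumers capture 16/26 = 8/13 of each unit of subsidy.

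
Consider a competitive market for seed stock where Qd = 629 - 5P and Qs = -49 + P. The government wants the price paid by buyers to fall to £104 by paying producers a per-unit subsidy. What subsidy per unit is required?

At a buyer price of 104, quantity demanded is 629 − 5·104 = 109.
Sellers supply 109 only when they receive Ps with -49 + 1·Ps = 109, i.e. Ps = 158.
s = Ps − Pb = 158 − 104 = 54.

Required subsidy s = £54 per unit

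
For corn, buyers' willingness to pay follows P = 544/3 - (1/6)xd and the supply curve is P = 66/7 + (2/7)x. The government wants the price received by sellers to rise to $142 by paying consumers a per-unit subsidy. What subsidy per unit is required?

At a seller price of 142, quantity supplied is -33 + 3.5·142 = 464.
Buyers absorb 464 only when they pay Pb = 544/3 − (1/6)·464 = 104.
s = Ps − Pb = 142 − 104 = 38.

Required subsidy s = $38 per unit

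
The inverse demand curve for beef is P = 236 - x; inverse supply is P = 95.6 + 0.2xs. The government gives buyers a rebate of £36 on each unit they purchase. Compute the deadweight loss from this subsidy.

Pre-subsidy: 236 - x = 95.6 + 0.2x gives x* = 117 and P* = 119.
With the rebate, buyers effectively pay Pb = Ps − 36, where Ps is the price sellers receive.
On the curves, Pb = 236 - x and Ps = 95.6 + 0.2x; the wedge Ps − Pb = 36 gives 95.6 + 0.2x − (236 - x) = 36, so x' = 147.
Then Pb = 236 − 1·147 = 89 and Ps = 95.6 + 0.2·147 = 125.
The subsidy expands output by 147 − 117 = 30 past the efficient level; on those units the gap between marginal cost and willingness to pay runs from 0 up to 36.
DWL = ½ × 36 × 30 = 540.

Deadweight loss = £540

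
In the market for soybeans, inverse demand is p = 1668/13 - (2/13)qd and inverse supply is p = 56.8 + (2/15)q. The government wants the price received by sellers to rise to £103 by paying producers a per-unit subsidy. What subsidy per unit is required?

At a seller price of 103, quantity supplied is -426 + 7.5·103 = 346.5.
Buyers absorb 346.5 only when they pay pb = 1668/13 − (2/13)·346.5 = 75.
s = ps − pb = 103 − 75 = 28.

Required subsidy s = £28 per unit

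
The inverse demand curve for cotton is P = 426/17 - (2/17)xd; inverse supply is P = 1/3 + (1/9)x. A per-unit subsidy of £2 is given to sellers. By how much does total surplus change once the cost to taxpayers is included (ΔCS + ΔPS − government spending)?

Net change in total surplus = -306/35

Pre-subsidy: 426/17 - (2/17)x = 1/3 + (1/9)x gives x* = 3783/35 and P* = 432/35.
With the subsidy, sellers receive Ps = Pb + 2 for each unit, where Pb is the price buyers pay.
On the curves, Pb = 426/17 - (2/17)x and Ps = 1/3 + (1/9)x; the wedge Ps − Pb = 2 gives 1/3 + (1/9)x − (426/17 - (2/17)x) = 2, so x' = 4089/35.
Then Pb = 426/17 − (2/17)·(4089/35) = 396/35 and Ps = 1/3 + (1/9)·(4089/35) = 466/35.
ΔCS = ½(3783/35 + 4089/35)(432/35 − 396/35) = 141696/1225; ΔPS = ½(3783/35 + 4089/35)(466/35 − 432/35) = 133824/1225.
Government spending = 2 × 4089/35 = 8178/35.
Net change = 141696/1225 + 133824/1225 − 8178/35 = -306/35. The loss equals the DWL triangle ½·2·306/35.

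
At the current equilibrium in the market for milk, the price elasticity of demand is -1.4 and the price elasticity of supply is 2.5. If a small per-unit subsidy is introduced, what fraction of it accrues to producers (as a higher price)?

Producer share = 14/39

For a small subsidy around the equilibrium, the benefit split depends on the relative slopes, which at a point are proportional to the elasticities.
Buyer share = εs/(εs + |εd|) = 2.5/(2.5 + 1.4) = 25/39; seller share = |εd|/(εs + |εd|) = 14/39.
So producers capture 14/39 of the subsidy.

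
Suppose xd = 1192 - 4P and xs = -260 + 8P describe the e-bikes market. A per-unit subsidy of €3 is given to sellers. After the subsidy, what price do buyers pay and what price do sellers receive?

Buyers pay €119; sellers receive €122

Pre-subsidy: 1192 - 4P = -260 + 8P gives P* = 121, x* = 708.
With the subsidy, sellers receive Ps = Pb + 3 for each unit, where Pb is the price buyers pay.
Supply in terms of Pb becomes xs = -260 + 8(Pb + 3) = -236 + 8Pb. Setting this equal to demand: 1192 - 4Pb = -236 + 8Pb, so Pb = 119.
Sellers receive Ps = 119 + 3 = 122; x' = 1192 − 4·119 = 716.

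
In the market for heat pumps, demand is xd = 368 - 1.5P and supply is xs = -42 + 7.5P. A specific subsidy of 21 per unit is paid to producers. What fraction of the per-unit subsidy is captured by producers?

Pre-subsidy: 368 - 1.5P = -42 + 7.5P gives P* = 410/9, x* = 899/3.
With the subsidy, sellers receive Ps = Pb + 21 for each unit, where Pb is the price buyers pay.
Supply in terms of Pb becomes xs = -42 + 7.5(Pb + 21) = 115.5 + 7.5Pb. Setting this equal to demand: 368 - 1.5Pb = 115.5 + 7.5Pb, so Pb = 505/18.
Sellers receive Ps = 505/18 + 21 = 883/18; x' = 368 − 1.5·(505/18) = 3911/12.
Buyers' price falls by P* − Pb = 410/9 − 505/18 = 17.5; sellers' price rises by Ps − P* = 883/18 − 410/9 = 3.5.
So producers capture 3.5/21 = 1/6 of each unit of subsidy.

Producer share = 1/6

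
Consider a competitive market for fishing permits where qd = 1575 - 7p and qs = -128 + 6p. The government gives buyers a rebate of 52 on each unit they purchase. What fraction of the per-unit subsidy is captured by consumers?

Consumer share = 6/13

Pre-subsidy: 1575 - 7p = -128 + 6p gives p* = 131, q* = 658.
With the rebate, buyers effectively pay pb = ps − 52, where ps is the price sellers receive.
Demand in terms of ps becomes qd = 1575 − 7(ps − 52) = 1939 - 7ps. Setting this equal to supply: 1939 - 7ps = -128 + 6ps, so ps = 159.
Buyers pay pb = 159 − 52 = 107; q' = -128 + 6·159 = 826.
Buyers' price falls by p* − pb = 131 − 107 = 24; sellers' price rises by ps − p* = 159 − 131 = 28.
So consumers capture 24/52 = 6/13 of each unit of subsidy.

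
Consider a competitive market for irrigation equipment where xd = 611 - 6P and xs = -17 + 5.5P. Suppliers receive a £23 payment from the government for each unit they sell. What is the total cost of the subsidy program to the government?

Government cost = £8035

Pre-subsidy: 611 - 6P = -17 + 5.5P gives P* = 1256/23, x* = 6517/23.
With the subsidy, sellers receive Ps = Pb + 23 for each unit, where Pb is the price buyers pay.
Supply in terms of Pb becomes xs = -17 + 5.5(Pb + 23) = 109.5 + 5.5Pb. Setting this equal to demand: 611 - 6Pb = 109.5 + 5.5Pb, so Pb = 1003/23.
Sellers receive Ps = 1003/23 + 23 = 1532/23; x' = 611 − 6·(1003/23) = 8035/23.
Government outlay = subsidy × quantity = 23 × 8035/23 = 8035.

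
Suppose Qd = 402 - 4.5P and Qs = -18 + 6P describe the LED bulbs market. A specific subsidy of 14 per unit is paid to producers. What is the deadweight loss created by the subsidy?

Deadweight loss = 252

Pre-subsidy: 402 - 4.5P = -18 + 6P gives P* = 40, Q* = 222.
With the subsidy, sellers receive Ps = Pb + 14 for each unit, where Pb is the price buyers pay.
Supply in terms of Pb becomes Qs = -18 + 6(Pb + 14) = 66 + 6Pb. Setting this equal to demand: 402 - 4.5Pb = 66 + 6Pb, so Pb = 32.
Sellers receive Ps = 32 + 14 = 46; Q' = 402 − 4.5·32 = 258.
The subsidy expands output by 258 − 222 = 36 past the efficient level; on those units the gap between marginal cost and willingness to pay runs from 0 up to 14.
DWL = ½ × 14 × 36 = 252.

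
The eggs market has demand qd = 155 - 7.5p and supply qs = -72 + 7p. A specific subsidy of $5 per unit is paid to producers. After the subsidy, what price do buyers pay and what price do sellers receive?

Pre-subsidy: 155 - 7.5p = -72 + 7p gives p* = 454/29, q* = 1090/29.
With the subsidy, sellers receive ps = pb + 5 for each unit, where pb is the price buyers pay.
Supply in terms of pb becomes qs = -72 + 7(pb + 5) = -37 + 7pb. Setting this equal to demand: 155 - 7.5pb = -37 + 7pb, so pb = 384/29.
Sellers receive ps = 384/29 + 5 = 529/29; q' = 155 − 7.5·(384/29) = 1615/29.

Buyers pay 384/29; sellers receive 529/29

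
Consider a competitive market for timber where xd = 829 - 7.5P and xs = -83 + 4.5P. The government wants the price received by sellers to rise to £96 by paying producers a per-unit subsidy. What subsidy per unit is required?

At a seller price of 96, quantity supplied is -83 + 4.5·96 = 349.
Buyers absorb 349 only when they pay Pb with 829 − 7.5·Pb = 349, i.e. Pb = 64.
s = Ps − Pb = 96 − 64 = 32.

Required subsidy s = £32 per unit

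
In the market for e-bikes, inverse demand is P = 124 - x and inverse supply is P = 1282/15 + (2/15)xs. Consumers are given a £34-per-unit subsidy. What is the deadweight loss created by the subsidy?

Pre-subsidy: 124 - x = 1282/15 + (2/15)x gives x* = 34 and P* = 90.
With the rebate, buyers effectively pay Pb = Ps − 34, where Ps is the price sellers receive.
On the curves, Pb = 124 - x and Ps = 1282/15 + (2/15)x; the wedge Ps − Pb = 34 gives 1282/15 + (2/15)x − (124 - x) = 34, so x' = 64.
Then Pb = 124 − 1·64 = 60 and Ps = 1282/15 + (2/15)·64 = 94.
The subsidy expands output by 64 − 34 = 30 past the efficient level; on those units the gap between marginal cost and willingness to pay runs from 0 up to 34.
DWL = ½ × 34 × 30 = 510.

Deadweight loss = £510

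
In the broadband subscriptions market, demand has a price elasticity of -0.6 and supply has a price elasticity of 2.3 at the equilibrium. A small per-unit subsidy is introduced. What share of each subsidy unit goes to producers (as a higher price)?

Producer share = 6/29

For a small subsidy around the equilibrium, the benefit split depends on the relative slopes, which at a point are proportional to the elasticities.
Buyer share = εs/(εs + |εd|) = 2.3/(2.3 + 0.6) = 23/29; seller share = |εd|/(εs + |εd|) = 6/29.
So producers capture 6/29 of the subsidy.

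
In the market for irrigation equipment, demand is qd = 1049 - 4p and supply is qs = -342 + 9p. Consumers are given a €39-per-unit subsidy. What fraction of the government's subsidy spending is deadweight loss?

Pre-subsidy: 1049 - 4p = -342 + 9p gives p* = 107, q* = 621.
With the rebate, buyers effectively pay pb = ps − 39, where ps is the price sellers receive.
Demand in terms of ps becomes qd = 1049 − 4(ps − 39) = 1205 - 4ps. Setting this equal to supply: 1205 - 4ps = -342 + 9ps, so ps = 119.
Buyers pay pb = 119 − 39 = 80; q' = -342 + 9·119 = 729.
ΔCS = ½(621 + 729)(107 − 80) = 18225; ΔPS = ½(621 + 729)(119 − 107) = 8100.
Government spending = 39 × 729 = 28431.
DWL = ½ × 39 × (729 − 621) = 2106; fraction = 2106 / 28431 = 2/27.

DWL / government spending = 2/27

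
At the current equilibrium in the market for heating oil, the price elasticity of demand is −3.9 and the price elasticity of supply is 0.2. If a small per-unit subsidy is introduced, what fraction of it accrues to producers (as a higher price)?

Producer share = 39/41

For a small subsidy around the equilibrium, the benefit split depends on the relative slopes, which at a point are proportional to the elasticities.
Buyer share = εs/(εs + |εd|) = 0.2/(0.2 + 3.9) = 2/41; seller share = |εd|/(εs + |εd|) = 39/41.
So producers capture 39/41 of the subsidy.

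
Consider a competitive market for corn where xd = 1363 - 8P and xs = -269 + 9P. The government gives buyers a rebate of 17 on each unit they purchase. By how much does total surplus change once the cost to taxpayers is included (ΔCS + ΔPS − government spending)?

Net change in total surplus = -612

Pre-subsidy: 1363 - 8P = -269 + 9P gives P* = 96, x* = 595.
With the rebate, buyers effectively pay Pb = Ps − 17, where Ps is the price sellers receive.
Demand in terms of Ps becomes xd = 1363 − 8(Ps − 17) = 1499 - 8Ps. Setting this equal to supply: 1499 - 8Ps = -269 + 9Ps, so Ps = 104.
Buyers pay Pb = 104 − 17 = 87; x' = -269 + 9·104 = 667.
ΔCS = ½(595 + 667)(96 − 87) = 5679; ΔPS = ½(595 + 667)(104 − 96) = 5048.
Government spending = 17 × 667 = 11339.
Net change = 5679 + 5048 − 11339 = -612. The loss equals the DWL triangle ½·17·72.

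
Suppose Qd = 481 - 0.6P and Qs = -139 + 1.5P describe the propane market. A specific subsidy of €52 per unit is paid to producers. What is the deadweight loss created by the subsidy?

Deadweight loss = 4056/7

Pre-subsidy: 481 - 0.6P = -139 + 1.5P gives P* = 6200/21, Q* = 2127/7.
With the subsidy, sellers receive Ps = Pb + 52 for each unit, where Pb is the price buyers pay.
Supply in terms of Pb becomes Qs = -139 + 1.5(Pb + 52) = -61 + 1.5Pb. Setting this equal to demand: 481 - 0.6Pb = -61 + 1.5Pb, so Pb = 5420/21.
Sellers receive Ps = 5420/21 + 52 = 6512/21; Q' = 481 − 0.6·(5420/21) = 2283/7.
The subsidy expands output by 2283/7 − 2127/7 = 156/7 past the efficient level; on those units the gap between marginal cost and willingness to pay runs from 0 up to 52.
DWL = ½ × 52 × 156/7 = 4056/7.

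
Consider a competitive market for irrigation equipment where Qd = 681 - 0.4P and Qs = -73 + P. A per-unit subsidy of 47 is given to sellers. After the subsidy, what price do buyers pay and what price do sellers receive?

Buyers pay 505; sellers receive 552

Pre-subsidy: 681 - 0.4P = -73 + P gives P* = 3770/7, Q* = 3259/7.
With the subsidy, sellers receive Ps = Pb + 47 for each unit, where Pb is the price buyers pay.
Supply in terms of Pb becomes Qs = -73 + 1(Pb + 47) = -26 + Pb. Setting this equal to demand: 681 - 0.4Pb = -26 + Pb, so Pb = 505.
Sellers receive Ps = 505 + 47 = 552; Q' = 681 − 0.4·505 = 479.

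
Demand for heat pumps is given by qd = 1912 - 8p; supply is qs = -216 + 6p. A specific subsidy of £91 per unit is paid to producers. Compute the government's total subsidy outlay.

Pre-subsidy: 1912 - 8p = -216 + 6p gives p* = 152, q* = 696.
With the subsidy, sellers receive ps = pb + 91 for each unit, where pb is the price buyers pay.
Supply in terms of pb becomes qs = -216 + 6(pb + 91) = 330 + 6pb. Setting this equal to demand: 1912 - 8pb = 330 + 6pb, so pb = 113.
Sellers receive ps = 113 + 91 = 204; q' = 1912 − 8·113 = 1008.
Government outlay = subsidy × quantity = 91 × 1008 = 91728.

Government cost = £91728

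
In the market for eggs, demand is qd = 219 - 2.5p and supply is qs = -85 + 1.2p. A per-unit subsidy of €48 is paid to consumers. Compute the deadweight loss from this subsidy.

Pre-subsidy: 219 - 2.5p = -85 + 1.2p gives p* = 3040/37, q* = 503/37.
With the rebate, buyers effectively pay pb = ps − 48, where ps is the price sellers receive.
Demand in terms of ps becomes qd = 219 − 2.5(ps − 48) = 339 - 2.5ps. Setting this equal to supply: 339 - 2.5ps = -85 + 1.2ps, so ps = 4240/37.
Buyers pay pb = 4240/37 − 48 = 2464/37; q' = -85 + 1.2·(4240/37) = 1943/37.
The subsidy expands output by 1943/37 − 503/37 = 1440/37 past the efficient level; on those units the gap between marginal cost and willingness to pay runs from 0 up to 48.
DWL = ½ × 48 × 1440/37 = 34560/37.

Deadweight loss = 34560/37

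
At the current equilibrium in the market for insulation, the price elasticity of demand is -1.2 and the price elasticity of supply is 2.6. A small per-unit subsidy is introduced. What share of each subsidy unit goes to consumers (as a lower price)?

Consumer share = 13/19

For a small subsidy around the equilibrium, the benefit split depends on the relative slopes, which at a point are proportional to the elasticities.
Buyer share = εs/(εs + |εd|) = 2.6/(2.6 + 1.2) = 13/19; seller share = |εd|/(εs + |εd|) = 6/19.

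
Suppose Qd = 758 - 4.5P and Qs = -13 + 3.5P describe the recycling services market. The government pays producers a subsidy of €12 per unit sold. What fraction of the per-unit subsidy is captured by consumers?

Consumer share = 0.4375

Pre-subsidy: 758 - 4.5P = -13 + 3.5P gives P* = 96.375, Q* = 324.3125.
With the subsidy, sellers receive Ps = Pb + 12 for each unit, where Pb is the price buyers pay.
Supply in terms of Pb becomes Qs = -13 + 3.5(Pb + 12) = 29 + 3.5Pb. Setting this equal to demand: 758 - 4.5Pb = 29 + 3.5Pb, so Pb = 91.125.
Sellers receive Ps = 91.125 + 12 = 103.125; Q' = 758 − 4.5·91.125 = 347.9375.
Buyers' price falls by P* − Pb = 96.375 − 91.125 = 5.25; sellers' price rises by Ps − P* = 103.125 − 96.375 = 6.75.
So consumers capture 5.25/12 = 0.4375 of each unit of subsidy.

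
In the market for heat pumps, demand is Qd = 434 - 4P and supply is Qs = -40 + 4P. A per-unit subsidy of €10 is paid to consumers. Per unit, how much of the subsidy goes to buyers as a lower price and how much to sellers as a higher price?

Buyers gain €5 per unit; sellers gain €5 per unit

Pre-subsidy: 434 - 4P = -40 + 4P gives P* = 59.25, Q* = 197.
With the rebate, buyers effectively pay Pb = Ps − 10, where Ps is the price sellers receive.
Demand in terms of Ps becomes Qd = 434 − 4(Ps − 10) = 474 - 4Ps. Setting this equal to supply: 474 - 4Ps = -40 + 4Ps, so Ps = 64.25.
Buyers pay Pb = 64.25 − 10 = 54.25; Q' = -40 + 4·64.25 = 217.
Buyers' price falls by P* − Pb = 59.25 − 54.25 = 5; sellers' price rises by Ps − P* = 64.25 − 59.25 = 5.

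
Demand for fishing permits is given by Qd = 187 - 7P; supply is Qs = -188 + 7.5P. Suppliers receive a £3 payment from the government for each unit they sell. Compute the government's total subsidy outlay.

Government cost = 1464/29

Pre-subsidy: 187 - 7P = -188 + 7.5P gives P* = 750/29, Q* = 173/29.
With the subsidy, sellers receive Ps = Pb + 3 for each unit, where Pb is the price buyers pay.
Supply in terms of Pb becomes Qs = -188 + 7.5(Pb + 3) = -165.5 + 7.5Pb. Setting this equal to demand: 187 - 7Pb = -165.5 + 7.5Pb, so Pb = 705/29.
Sellers receive Ps = 705/29 + 3 = 792/29; Q' = 187 − 7·(705/29) = 488/29.
Government outlay = subsidy × quantity = 3 × 488/29 = 1464/29.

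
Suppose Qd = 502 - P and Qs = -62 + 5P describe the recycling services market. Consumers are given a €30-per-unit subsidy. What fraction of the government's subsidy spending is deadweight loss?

DWL / government spending = 25/866

Pre-subsidy: 502 - P = -62 + 5P gives P* = 94, Q* = 408.
With the rebate, buyers effectively pay Pb = Ps − 30, where Ps is the price sellers receive.
Demand in terms of Ps becomes Qd = 502 − 1(Ps − 30) = 532 - Ps. Setting this equal to supply: 532 - Ps = -62 + 5Ps, so Ps = 99.
Buyers pay Pb = 99 − 30 = 69; Q' = -62 + 5·99 = 433.
ΔCS = ½(408 + 433)(94 − 69) = 10512.5; ΔPS = ½(408 + 433)(99 − 94) = 2102.5.
Government spending = 30 × 433 = 12990.
DWL = ½ × 30 × (433 − 408) = 375; fraction = 375 / 12990 = 25/866.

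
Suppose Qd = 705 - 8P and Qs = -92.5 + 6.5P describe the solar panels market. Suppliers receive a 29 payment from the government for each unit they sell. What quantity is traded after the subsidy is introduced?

Q' = 369

Pre-subsidy: 705 - 8P = -92.5 + 6.5P gives P* = 55, Q* = 265.
With the subsidy, sellers receive Ps = Pb + 29 for each unit, where Pb is the price buyers pay.
Supply in terms of Pb becomes Qs = -92.5 + 6.5(Pb + 29) = 96 + 6.5Pb. Setting this equal to demand: 705 - 8Pb = 96 + 6.5Pb, so Pb = 42.
Sellers receive Ps = 42 + 29 = 71; Q' = 705 − 8·42 = 369.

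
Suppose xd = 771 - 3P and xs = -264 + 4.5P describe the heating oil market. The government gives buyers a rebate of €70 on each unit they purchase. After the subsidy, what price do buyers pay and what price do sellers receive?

Pre-subsidy: 771 - 3P = -264 + 4.5P gives P* = 138, x* = 357.
With the rebate, buyers effectively pay Pb = Ps − 70, where Ps is the price sellers receive.
Demand in terms of Ps becomes xd = 771 − 3(Ps − 70) = 981 - 3Ps. Setting this equal to supply: 981 - 3Ps = -264 + 4.5Ps, so Ps = 166.
Buyers pay Pb = 166 − 70 = 96; x' = -264 + 4.5·166 = 483.

Buyers pay €96; sellers receive €166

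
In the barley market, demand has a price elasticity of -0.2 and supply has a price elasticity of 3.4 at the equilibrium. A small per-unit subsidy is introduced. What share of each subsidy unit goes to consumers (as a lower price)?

Consumer share = 17/18

For a small subsidy around the equilibrium, the benefit split depends on the relative slopes, which at a point are proportional to the elasticities.
Buyer share = εs/(εs + |εd|) = 3.4/(3.4 + 0.2) = 17/18; seller share = |εd|/(εs + |εd|) = 1/18.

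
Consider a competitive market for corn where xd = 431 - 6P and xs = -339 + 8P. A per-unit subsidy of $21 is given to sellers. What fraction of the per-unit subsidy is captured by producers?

Pre-subsidy: 431 - 6P = -339 + 8P gives P* = 55, x* = 101.
With the subsidy, sellers receive Ps = Pb + 21 for each unit, where Pb is the price buyers pay.
Supply in terms of Pb becomes xs = -339 + 8(Pb + 21) = -171 + 8Pb. Setting this equal to demand: 431 - 6Pb = -171 + 8Pb, so Pb = 43.
Sellers receive Ps = 43 + 21 = 64; x' = 431 − 6·43 = 173.
Buyers' price falls by P* − Pb = 55 − 43 = 12; sellers' price rises by Ps − P* = 64 − 55 = 9.
So producers capture 9/21 = 3/7 of each unit of subsidy.

Producer share = 3/7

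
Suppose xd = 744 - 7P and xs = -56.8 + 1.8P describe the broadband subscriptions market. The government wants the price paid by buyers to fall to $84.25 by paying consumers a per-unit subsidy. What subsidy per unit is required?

Required subsidy s = $33 per unit

At a buyer price of 84.25, quantity demanded is 744 − 7·84.25 = 154.25.
Sellers supply 154.25 only when they receive Ps with -56.8 + 1.8·Ps = 154.25, i.e. Ps = 117.25.
s = Ps − Pb = 117.25 − 84.25 = 33.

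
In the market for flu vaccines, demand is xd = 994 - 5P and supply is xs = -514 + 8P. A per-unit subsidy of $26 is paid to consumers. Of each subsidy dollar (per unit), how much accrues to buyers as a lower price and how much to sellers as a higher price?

Pre-subsidy: 994 - 5P = -514 + 8P gives P* = 116, x* = 414.
With the rebate, buyers effectively pay Pb = Ps − 26, where Ps is the price sellers receive.
Demand in terms of Ps becomes xd = 994 − 5(Ps − 26) = 1124 - 5Ps. Setting this equal to supply: 1124 - 5Ps = -514 + 8Ps, so Ps = 126.
Buyers pay Pb = 126 − 26 = 100; x' = -514 + 8·126 = 494.
Buyers' price falls by P* − Pb = 116 − 100 = 16; sellers' price rises by Ps − P* = 126 − 116 = 10.

Buyers gain $16 per unit; sellers gain $10 per unit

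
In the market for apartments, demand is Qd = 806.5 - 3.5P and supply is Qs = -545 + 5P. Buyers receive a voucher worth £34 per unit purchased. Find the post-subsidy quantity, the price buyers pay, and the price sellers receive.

Pre-subsidy: 806.5 - 3.5P = -545 + 5P gives P* = 159, Q* = 250.
With the rebate, buyers effectively pay Pb = Ps − 34, where Ps is the price sellers receive.
Demand in terms of Ps becomes Qd = 806.5 − 3.5(Ps − 34) = 925.5 - 3.5Ps. Setting this equal to supply: 925.5 - 3.5Ps = -545 + 5Ps, so Ps = 173.
Buyers pay Pb = 173 − 34 = 139; Q' = -545 + 5·173 = 320.

Q' = 320; buyers pay £139; sellers receive £173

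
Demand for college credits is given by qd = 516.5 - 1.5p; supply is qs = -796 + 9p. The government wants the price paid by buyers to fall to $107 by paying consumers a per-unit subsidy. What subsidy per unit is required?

At a buyer price of 107, quantity demanded is 516.5 − 1.5·107 = 356.
Sellers supply 356 only when they receive ps with -796 + 9·ps = 356, i.e. ps = 128.
s = ps − pb = 128 − 107 = 21.

Required subsidy s = $21 per unit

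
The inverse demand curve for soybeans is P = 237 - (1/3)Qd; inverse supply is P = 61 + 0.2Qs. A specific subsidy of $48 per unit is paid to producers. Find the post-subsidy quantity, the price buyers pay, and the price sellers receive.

Q' = 420; buyers pay $97; sellers receive $145

Pre-subsidy: 237 - (1/3)Q = 61 + 0.2Q gives Q* = 330 and P* = 127.
With the subsidy, sellers receive Ps = Pb + 48 for each unit, where Pb is the price buyers pay.
On the curves, Pb = 237 - (1/3)Q and Ps = 61 + 0.2Q; the wedge Ps − Pb = 48 gives 61 + 0.2Q − (237 - (1/3)Q) = 48, so Q' = 420.
Then Pb = 237 − (1/3)·420 = 97 and Ps = 61 + 0.2·420 = 145.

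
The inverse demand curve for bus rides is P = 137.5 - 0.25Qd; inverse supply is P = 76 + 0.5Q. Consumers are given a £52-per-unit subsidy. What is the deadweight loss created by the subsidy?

Deadweight loss = 5408/3

Pre-subsidy: 137.5 - 0.25Q = 76 + 0.5Q gives Q* = 82 and P* = 117.
With the rebate, buyers effectively pay Pb = Ps − 52, where Ps is the price sellers receive.
On the curves, Pb = 137.5 - 0.25Q and Ps = 76 + 0.5Q; the wedge Ps − Pb = 52 gives 76 + 0.5Q − (137.5 - 0.25Q) = 52, so Q' = 454/3.
Then Pb = 137.5 − 0.25·(454/3) = 299/3 and Ps = 76 + 0.5·(454/3) = 455/3.
The subsidy expands output by 454/3 − 82 = 208/3 past the efficient level; on those units the gap between marginal cost and willingness to pay runs from 0 up to 52.
DWL = ½ × 52 × 208/3 = 5408/3.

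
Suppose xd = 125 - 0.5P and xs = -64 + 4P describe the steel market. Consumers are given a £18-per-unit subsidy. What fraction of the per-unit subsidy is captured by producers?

Pre-subsidy: 125 - 0.5P = -64 + 4P gives P* = 42, x* = 104.
With the rebate, buyers effectively pay Pb = Ps − 18, where Ps is the price sellers receive.
Demand in terms of Ps becomes xd = 125 − 0.5(Ps − 18) = 134 - 0.5Ps. Setting this equal to supply: 134 - 0.5Ps = -64 + 4Ps, so Ps = 44.
Buyers pay Pb = 44 − 18 = 26; x' = -64 + 4·44 = 112.
Buyers' price falls by P* − Pb = 42 − 26 = 16; sellers' price rises by Ps − P* = 44 − 42 = 2.
So producers capture 2/18 = 1/9 of each unit of subsidy.

Producer share = 1/9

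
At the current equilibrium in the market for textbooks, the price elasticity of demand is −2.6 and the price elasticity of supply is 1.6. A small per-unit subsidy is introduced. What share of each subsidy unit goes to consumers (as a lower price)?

For a small subsidy around the equilibrium, the benefit split depends on the relative slopes, which at a point are proportional to the elasticities.
Buyer share = εs/(εs + |εd|) = 1.6/(1.6 + 2.6) = 8/21; seller share = |εd|/(εs + |εd|) = 13/21.

Consumer share = 8/21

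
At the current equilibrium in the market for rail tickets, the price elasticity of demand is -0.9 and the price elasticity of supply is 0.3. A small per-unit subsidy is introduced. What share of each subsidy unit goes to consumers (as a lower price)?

For a small subsidy around the equilibrium, the benefit split depends on the relative slopes, which at a point are proportional to the elasticities.
Buyer share = εs/(εs + |εd|) = 0.3/(0.3 + 0.9) = 0.25; seller share = |εd|/(εs + |εd|) = 0.75.

Consumer share = 0.25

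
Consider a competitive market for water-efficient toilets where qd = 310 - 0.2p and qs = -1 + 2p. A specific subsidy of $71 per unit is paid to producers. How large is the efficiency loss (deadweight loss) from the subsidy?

Pre-subsidy: 310 - 0.2p = -1 + 2p gives p* = 1555/11, q* = 3099/11.
With the subsidy, sellers receive ps = pb + 71 for each unit, where pb is the price buyers pay.
Supply in terms of pb becomes qs = -1 + 2(pb + 71) = 141 + 2pb. Setting this equal to demand: 310 - 0.2pb = 141 + 2pb, so pb = 845/11.
Sellers receive ps = 845/11 + 71 = 1626/11; q' = 310 − 0.2·(845/11) = 3241/11.
The subsidy expands output by 3241/11 − 3099/11 = 142/11 past the efficient level; on those units the gap between marginal cost and willingness to pay runs from 0 up to 71.
DWL = ½ × 71 × 142/11 = 5041/11.

Deadweight loss = 5041/11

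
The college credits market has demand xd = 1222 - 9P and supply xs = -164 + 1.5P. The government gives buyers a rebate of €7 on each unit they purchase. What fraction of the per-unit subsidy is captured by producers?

Pre-subsidy: 1222 - 9P = -164 + 1.5P gives P* = 132, x* = 34.
With the rebate, buyers effectively pay Pb = Ps − 7, where Ps is the price sellers receive.
Demand in terms of Ps becomes xd = 1222 − 9(Ps − 7) = 1285 - 9Ps. Setting this equal to supply: 1285 - 9Ps = -164 + 1.5Ps, so Ps = 138.
Buyers pay Pb = 138 − 7 = 131; x' = -164 + 1.5·138 = 43.
Buyers' price falls by P* − Pb = 132 − 131 = 1; sellers' price rises by Ps − P* = 138 − 132 = 6.
So producers capture 6/7 = 6/7 of each unit of subsidy.

Producer share = 6/7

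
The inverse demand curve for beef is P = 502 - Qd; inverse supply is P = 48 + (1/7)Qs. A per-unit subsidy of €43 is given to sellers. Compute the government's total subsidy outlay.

Pre-subsidy: 502 - Q = 48 + (1/7)Q gives Q* = 397.25 and P* = 104.75.
With the subsidy, sellers receive Ps = Pb + 43 for each unit, where Pb is the price buyers pay.
On the curves, Pb = 502 - Q and Ps = 48 + (1/7)Q; the wedge Ps − Pb = 43 gives 48 + (1/7)Q − (502 - Q) = 43, so Q' = 434.875.
Then Pb = 502 − 1·434.875 = 67.125 and Ps = 48 + (1/7)·434.875 = 110.125.
Government outlay = subsidy × quantity = 43 × 434.875 = 18699.625.

Government cost = €18699.625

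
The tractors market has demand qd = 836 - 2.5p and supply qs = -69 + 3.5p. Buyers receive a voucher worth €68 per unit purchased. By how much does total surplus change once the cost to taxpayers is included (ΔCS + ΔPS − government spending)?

Pre-subsidy: 836 - 2.5p = -69 + 3.5p gives p* = 905/6, q* = 5507/12.
With the rebate, buyers effectively pay pb = ps − 68, where ps is the price sellers receive.
Demand in terms of ps becomes qd = 836 − 2.5(ps − 68) = 1006 - 2.5ps. Setting this equal to supply: 1006 - 2.5ps = -69 + 3.5ps, so ps = 1075/6.
Buyers pay pb = 1075/6 − 68 = 667/6; q' = -69 + 3.5·(1075/6) = 6697/12.
ΔCS = ½(5507/12 + 6697/12)(905/6 − 667/6) = 20170.5; ΔPS = ½(5507/12 + 6697/12)(1075/6 − 905/6) = 14407.5.
Government spending = 68 × 6697/12 = 113849/3.
Net change = 20170.5 + 14407.5 − 113849/3 = -10115/3. The loss equals the DWL triangle ½·68·595/6.

Net change in total surplus = -10115/3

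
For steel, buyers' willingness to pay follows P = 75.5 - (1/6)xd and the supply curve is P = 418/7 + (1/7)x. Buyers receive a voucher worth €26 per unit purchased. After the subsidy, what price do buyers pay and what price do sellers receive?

Buyers pay €53; sellers receive €79

Pre-subsidy: 75.5 - (1/6)x = 418/7 + (1/7)x gives x* = 51 and P* = 67.
With the rebate, buyers effectively pay Pb = Ps − 26, where Ps is the price sellers receive.
On the curves, Pb = 75.5 - (1/6)x and Ps = 418/7 + (1/7)x; the wedge Ps − Pb = 26 gives 418/7 + (1/7)x − (75.5 - (1/6)x) = 26, so x' = 135.
Then Pb = 75.5 − (1/6)·135 = 53 and Ps = 418/7 + (1/7)·135 = 79.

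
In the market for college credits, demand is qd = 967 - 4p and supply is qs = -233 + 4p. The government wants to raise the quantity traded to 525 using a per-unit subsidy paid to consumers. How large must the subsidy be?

Required subsidy s = 79 per unit

At q = 525, invert demand for the buyer price: pb = (967 − 525)/4 = 110.5; invert supply for the seller price: ps = (525 − (-233))/4 = 189.5.
The subsidy must fill the gap: s = ps − pb = 189.5 − 110.5 = 79.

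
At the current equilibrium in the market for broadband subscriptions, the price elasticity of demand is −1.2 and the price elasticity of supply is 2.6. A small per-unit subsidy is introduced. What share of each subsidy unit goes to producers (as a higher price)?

Producer share = 6/19

For a small subsidy around the equilibrium, the benefit split depends on the relative slopes, which at a point are proportional to the elasticities.
Buyer share = εs/(εs + |εd|) = 2.6/(2.6 + 1.2) = 13/19; seller share = |εd|/(εs + |εd|) = 6/19.
So producers capture 6/19 of the subsidy.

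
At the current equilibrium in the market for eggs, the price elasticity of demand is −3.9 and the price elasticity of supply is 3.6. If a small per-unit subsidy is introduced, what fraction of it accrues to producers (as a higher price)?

Producer share = 0.52

For a small subsidy around the equilibrium, the benefit split depends on the relative slopes, which at a point are proportional to the elasticities.
Buyer share = εs/(εs + |εd|) = 3.6/(3.6 + 3.9) = 0.48; seller share = |εd|/(εs + |εd|) = 0.52.
So producers capture 0.52 of the subsidy.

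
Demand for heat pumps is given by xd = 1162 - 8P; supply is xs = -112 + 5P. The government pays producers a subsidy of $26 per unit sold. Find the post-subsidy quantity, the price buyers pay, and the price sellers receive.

Pre-subsidy: 1162 - 8P = -112 + 5P gives P* = 98, x* = 378.
With the subsidy, sellers receive Ps = Pb + 26 for each unit, where Pb is the price buyers pay.
Supply in terms of Pb becomes xs = -112 + 5(Pb + 26) = 18 + 5Pb. Setting this equal to demand: 1162 - 8Pb = 18 + 5Pb, so Pb = 88.
Sellers receive Ps = 88 + 26 = 114; x' = 1162 − 8·88 = 458.

x' = 458; buyers pay $88; sellers receive $114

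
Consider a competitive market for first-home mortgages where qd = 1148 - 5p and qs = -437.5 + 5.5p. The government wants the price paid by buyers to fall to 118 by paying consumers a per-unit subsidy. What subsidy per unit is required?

At a buyer price of 118, quantity demanded is 1148 − 5·118 = 558.
Sellers supply 558 only when they receive ps with -437.5 + 5.5·ps = 558, i.e. ps = 181.
s = ps − pb = 181 − 118 = 63.

Required subsidy s = 63 per unit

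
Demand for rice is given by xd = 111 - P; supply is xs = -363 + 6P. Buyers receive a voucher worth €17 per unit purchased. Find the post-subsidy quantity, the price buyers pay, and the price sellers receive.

x' = 405/7; buyers pay 372/7; sellers receive 491/7

Pre-subsidy: 111 - P = -363 + 6P gives P* = 474/7, x* = 303/7.
With the rebate, buyers effectively pay Pb = Ps − 17, where Ps is the price sellers receive.
Demand in terms of Ps becomes xd = 111 − 1(Ps − 17) = 128 - Ps. Setting this equal to supply: 128 - Ps = -363 + 6Ps, so Ps = 491/7.
Buyers pay Pb = 491/7 − 17 = 372/7; x' = -363 + 6·(491/7) = 405/7.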